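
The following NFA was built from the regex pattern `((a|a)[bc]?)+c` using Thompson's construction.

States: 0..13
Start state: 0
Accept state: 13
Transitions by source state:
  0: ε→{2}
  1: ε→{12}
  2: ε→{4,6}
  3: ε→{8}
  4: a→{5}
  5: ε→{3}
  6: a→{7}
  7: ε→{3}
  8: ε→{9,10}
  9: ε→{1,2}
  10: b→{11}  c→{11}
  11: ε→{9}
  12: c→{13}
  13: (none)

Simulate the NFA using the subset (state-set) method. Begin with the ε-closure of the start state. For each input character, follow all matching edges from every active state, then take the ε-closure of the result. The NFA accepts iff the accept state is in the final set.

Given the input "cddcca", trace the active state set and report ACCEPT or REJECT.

Answer: REJECT

Steps:
initial (ε-close {0}): {0,2,4,6}
'c' @ 1: {}  — dead — no transitions
rest 'ddcca' ignored (set empty)
end set {} — state 13 not in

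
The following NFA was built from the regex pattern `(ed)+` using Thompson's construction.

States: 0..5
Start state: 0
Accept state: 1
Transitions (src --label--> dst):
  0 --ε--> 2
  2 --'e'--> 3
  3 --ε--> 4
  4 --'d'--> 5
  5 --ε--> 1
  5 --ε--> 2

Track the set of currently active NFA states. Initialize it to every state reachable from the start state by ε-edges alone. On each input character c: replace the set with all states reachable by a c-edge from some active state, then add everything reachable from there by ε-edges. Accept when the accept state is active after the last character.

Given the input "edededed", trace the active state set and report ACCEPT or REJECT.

S₀ = ε-closure({0}) = {0,2}
'e' @ 1: {3,4}
'd' @ 2: {1,2,5}  ✓accept
'e' @ 3: {3,4}
'd' @ 4: {1,2,5}  ✓accept
'e' @ 5: {3,4}
'd' @ 6: {1,2,5}  ✓accept
'e' @ 7: {3,4}
'd' @ 8: {1,2,5}  ✓accept
after full input: {1,2,5}  (accept=1 in)

Answer: ACCEPT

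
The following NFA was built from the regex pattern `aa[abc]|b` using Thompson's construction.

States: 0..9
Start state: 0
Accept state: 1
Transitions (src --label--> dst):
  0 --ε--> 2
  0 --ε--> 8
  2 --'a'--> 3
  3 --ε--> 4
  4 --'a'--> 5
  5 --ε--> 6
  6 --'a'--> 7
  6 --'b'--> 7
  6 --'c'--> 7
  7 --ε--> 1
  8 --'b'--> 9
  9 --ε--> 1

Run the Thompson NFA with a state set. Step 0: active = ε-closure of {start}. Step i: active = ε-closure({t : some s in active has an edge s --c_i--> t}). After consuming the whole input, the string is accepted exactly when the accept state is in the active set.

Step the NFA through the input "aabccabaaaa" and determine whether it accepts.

S₀ = ε-closure({0}) = {0,2,8}
'a' @ 1: {3,4}
'a' @ 2: {5,6}
'b' @ 3: {1,7}  [accepting]
'c' @ 4: {}  — state set empty
rest 'cabaaaa' ignored (set empty)
end set {} — state 1 not in

Answer: REJECT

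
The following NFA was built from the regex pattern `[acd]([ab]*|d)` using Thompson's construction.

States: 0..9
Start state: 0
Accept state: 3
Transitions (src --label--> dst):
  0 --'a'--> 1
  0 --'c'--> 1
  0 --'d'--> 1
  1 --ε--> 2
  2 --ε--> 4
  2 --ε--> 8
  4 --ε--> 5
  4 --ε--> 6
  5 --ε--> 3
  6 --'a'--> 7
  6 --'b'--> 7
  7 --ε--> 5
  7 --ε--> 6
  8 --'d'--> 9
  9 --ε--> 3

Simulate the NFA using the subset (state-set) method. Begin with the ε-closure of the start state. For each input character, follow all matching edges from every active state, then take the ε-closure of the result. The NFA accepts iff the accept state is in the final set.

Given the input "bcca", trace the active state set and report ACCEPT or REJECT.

initial (ε-close {0}): {0}
'b' @ 1: {}  — no active states
rest 'cca' ignored (set empty)
final: {}; accept 3 not in set

Answer: REJECT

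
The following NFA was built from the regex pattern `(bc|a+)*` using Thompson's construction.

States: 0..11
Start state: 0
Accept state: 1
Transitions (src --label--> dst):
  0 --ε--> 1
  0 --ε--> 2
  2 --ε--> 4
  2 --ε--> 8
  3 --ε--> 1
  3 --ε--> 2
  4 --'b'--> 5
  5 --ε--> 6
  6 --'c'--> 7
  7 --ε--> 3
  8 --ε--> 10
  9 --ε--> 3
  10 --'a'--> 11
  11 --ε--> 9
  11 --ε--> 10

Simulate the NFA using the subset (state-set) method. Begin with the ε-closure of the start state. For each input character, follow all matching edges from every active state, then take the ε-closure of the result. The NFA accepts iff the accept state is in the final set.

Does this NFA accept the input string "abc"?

start: ε-closure({0}) = {0,1,2,4,8,10}
'a' @ 1: {1,2,3,4,8,9,10,11}  ✓accept
'b' @ 2: {5,6}
'c' @ 3: {1,2,3,4,7,8,10}  ✓accept
end set {1,2,3,4,7,8,10} — state 1 in

Answer: ACCEPT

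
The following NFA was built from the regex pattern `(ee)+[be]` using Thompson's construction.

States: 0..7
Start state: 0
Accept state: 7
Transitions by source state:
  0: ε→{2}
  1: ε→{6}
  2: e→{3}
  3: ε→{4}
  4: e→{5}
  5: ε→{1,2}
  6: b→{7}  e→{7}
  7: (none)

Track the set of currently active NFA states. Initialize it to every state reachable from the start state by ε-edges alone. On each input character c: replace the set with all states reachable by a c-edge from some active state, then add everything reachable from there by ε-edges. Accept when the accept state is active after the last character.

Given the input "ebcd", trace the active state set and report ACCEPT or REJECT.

Answer: REJECT

Derivation:
S₀ = ε-closure({0}) = {0,2}
'e' @ 1: {3,4}
'b' @ 2: {}  — no active states
rest 'cd' ignored (set empty)
after full input: {}  (accept=7 not in)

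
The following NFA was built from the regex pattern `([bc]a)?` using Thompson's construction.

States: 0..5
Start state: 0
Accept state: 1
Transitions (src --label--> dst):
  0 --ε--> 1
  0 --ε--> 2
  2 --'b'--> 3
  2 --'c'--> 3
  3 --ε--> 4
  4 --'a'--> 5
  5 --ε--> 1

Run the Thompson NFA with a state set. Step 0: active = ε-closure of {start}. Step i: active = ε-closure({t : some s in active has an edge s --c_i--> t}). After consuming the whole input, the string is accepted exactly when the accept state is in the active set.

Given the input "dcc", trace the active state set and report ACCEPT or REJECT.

Answer: REJECT

Derivation:
S₀ = ε-closure({0}) = {0,1,2}
'd' @ 1: {}  — no active states
rest 'cc' ignored (set empty)
after full input: {}  (accept=1 not in)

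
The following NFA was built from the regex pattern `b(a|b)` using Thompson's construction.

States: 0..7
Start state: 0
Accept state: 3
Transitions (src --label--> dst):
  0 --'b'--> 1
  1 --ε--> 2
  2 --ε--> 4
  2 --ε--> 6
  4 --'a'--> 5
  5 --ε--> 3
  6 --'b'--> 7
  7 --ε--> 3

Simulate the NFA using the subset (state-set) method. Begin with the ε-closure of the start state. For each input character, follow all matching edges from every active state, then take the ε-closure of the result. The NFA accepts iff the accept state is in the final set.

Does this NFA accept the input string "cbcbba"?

S₀ = ε-closure({0}) = {0}
'c' @ 1: {}  — no active states
rest 'bcbba' ignored (set empty)
end set {} — state 3 not in

Answer: REJECT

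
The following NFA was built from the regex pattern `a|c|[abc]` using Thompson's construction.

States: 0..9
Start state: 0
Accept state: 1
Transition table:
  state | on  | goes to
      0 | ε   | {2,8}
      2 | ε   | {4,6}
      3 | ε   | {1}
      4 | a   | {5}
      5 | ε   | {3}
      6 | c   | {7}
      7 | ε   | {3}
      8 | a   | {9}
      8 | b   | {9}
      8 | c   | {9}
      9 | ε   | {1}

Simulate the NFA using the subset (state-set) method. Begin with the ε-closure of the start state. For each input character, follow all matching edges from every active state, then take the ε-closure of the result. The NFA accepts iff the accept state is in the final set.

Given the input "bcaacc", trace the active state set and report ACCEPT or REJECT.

initial (ε-close {0}): {0,2,4,6,8}
'b' @ 1: {1,9}  ✓accept
'c' @ 2: {}  — dead — no transitions
rest 'aacc' ignored (set empty)
end set {} — state 1 not in

Answer: REJECT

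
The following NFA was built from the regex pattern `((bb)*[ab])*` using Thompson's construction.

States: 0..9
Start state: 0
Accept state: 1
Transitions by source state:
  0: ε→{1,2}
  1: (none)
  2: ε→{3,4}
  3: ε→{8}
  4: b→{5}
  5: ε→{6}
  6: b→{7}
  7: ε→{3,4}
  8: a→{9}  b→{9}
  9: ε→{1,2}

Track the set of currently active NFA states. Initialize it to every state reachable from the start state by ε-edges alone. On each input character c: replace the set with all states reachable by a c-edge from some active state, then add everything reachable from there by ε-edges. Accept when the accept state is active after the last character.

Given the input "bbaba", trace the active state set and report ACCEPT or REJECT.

Answer: ACCEPT

Steps:
start: ε-closure({0}) = {0,1,2,3,4,8}
'b' @ 1: {1,2,3,4,5,6,8,9}  [accepting]
'b' @ 2: {1,2,3,4,5,6,7,8,9}  [accepting]
'a' @ 3: {1,2,3,4,8,9}  [accepting]
'b' @ 4: {1,2,3,4,5,6,8,9}  [accepting]
'a' @ 5: {1,2,3,4,8,9}  [accepting]
final: {1,2,3,4,8,9}; accept 1 in set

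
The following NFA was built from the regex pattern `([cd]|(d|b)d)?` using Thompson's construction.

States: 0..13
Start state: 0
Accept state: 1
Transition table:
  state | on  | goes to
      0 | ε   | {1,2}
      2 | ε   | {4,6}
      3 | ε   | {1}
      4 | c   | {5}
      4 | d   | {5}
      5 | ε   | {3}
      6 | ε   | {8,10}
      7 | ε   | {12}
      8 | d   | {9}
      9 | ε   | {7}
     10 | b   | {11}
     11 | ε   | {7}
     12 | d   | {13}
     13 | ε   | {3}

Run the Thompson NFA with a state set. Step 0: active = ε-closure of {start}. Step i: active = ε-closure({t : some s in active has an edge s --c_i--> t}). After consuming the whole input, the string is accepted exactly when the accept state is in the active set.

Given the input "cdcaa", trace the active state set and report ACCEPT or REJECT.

Answer: REJECT

Derivation:
initial (ε-close {0}): {0,1,2,4,6,8,10}
'c' @ 1: {1,3,5}  (accept∈set)
'd' @ 2: {}  — dead — no transitions
rest 'caa' ignored (set empty)
end set {} — state 1 not in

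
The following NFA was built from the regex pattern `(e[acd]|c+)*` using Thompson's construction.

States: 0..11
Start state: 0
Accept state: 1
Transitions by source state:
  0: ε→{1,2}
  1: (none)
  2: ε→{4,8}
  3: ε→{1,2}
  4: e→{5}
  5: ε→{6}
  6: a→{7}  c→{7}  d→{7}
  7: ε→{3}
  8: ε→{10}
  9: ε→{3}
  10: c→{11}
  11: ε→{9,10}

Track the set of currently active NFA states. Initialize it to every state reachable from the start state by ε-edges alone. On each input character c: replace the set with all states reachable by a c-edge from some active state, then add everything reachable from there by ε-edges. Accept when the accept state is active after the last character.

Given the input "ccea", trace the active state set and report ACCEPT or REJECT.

initial (ε-close {0}): {0,1,2,4,8,10}
'c' @ 1: {1,2,3,4,8,9,10,11}  (accept∈set)
'c' @ 2: {1,2,3,4,8,9,10,11}  (accept∈set)
'e' @ 3: {5,6}
'a' @ 4: {1,2,3,4,7,8,10}  (accept∈set)
end set {1,2,3,4,7,8,10} — state 1 in

Answer: ACCEPT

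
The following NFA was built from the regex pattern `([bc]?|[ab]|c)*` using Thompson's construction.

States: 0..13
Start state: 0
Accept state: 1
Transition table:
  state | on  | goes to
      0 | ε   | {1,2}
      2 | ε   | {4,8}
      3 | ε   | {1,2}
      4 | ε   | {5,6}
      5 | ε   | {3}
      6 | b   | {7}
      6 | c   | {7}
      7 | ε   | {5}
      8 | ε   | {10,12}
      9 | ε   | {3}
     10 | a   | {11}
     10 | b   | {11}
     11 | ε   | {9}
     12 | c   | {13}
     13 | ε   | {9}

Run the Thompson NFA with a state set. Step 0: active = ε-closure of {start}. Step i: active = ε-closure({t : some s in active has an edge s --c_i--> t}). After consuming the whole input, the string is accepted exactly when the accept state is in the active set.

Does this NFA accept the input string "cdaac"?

Answer: REJECT

Trace:
start: ε-closure({0}) = {0,1,2,3,4,5,6,8,10,12}
'c' @ 1: {1,2,3,4,5,6,7,8,9,10,12,13}  (accept∈set)
'd' @ 2: {}  — dead — no transitions
rest 'aac' ignored (set empty)
after full input: {}  (accept=1 not in)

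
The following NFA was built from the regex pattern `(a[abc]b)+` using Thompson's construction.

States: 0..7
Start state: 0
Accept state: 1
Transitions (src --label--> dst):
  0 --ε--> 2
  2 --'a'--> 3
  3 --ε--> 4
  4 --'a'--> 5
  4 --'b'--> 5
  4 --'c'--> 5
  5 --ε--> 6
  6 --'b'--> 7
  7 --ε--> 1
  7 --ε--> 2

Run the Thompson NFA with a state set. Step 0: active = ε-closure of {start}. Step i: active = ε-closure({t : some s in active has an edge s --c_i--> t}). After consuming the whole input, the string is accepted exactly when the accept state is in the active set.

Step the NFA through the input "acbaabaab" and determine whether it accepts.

Answer: ACCEPT

Steps:
S₀ = ε-closure({0}) = {0,2}
'a' @ 1: {3,4}
'c' @ 2: {5,6}
'b' @ 3: {1,2,7}  [accepting]
'a' @ 4: {3,4}
'a' @ 5: {5,6}
'b' @ 6: {1,2,7}  [accepting]
'a' @ 7: {3,4}
'a' @ 8: {5,6}
'b' @ 9: {1,2,7}  [accepting]
after full input: {1,2,7}  (accept=1 in)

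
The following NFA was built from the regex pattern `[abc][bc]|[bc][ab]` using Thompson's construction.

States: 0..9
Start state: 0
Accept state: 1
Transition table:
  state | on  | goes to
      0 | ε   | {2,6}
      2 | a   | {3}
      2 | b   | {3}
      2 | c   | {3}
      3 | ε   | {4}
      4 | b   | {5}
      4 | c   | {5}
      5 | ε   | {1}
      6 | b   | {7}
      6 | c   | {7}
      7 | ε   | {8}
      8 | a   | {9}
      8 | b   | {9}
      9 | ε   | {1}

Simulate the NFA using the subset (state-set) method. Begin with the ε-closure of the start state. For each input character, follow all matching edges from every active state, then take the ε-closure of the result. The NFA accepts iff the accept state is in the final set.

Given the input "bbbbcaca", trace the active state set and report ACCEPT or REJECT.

Answer: REJECT

Derivation:
S₀ = ε-closure({0}) = {0,2,6}
'b' @ 1: {3,4,7,8}
'b' @ 2: {1,5,9}  [accepting]
'b' @ 3: {}  — state set empty
rest 'bcaca' ignored (set empty)
after full input: {}  (accept=1 not in)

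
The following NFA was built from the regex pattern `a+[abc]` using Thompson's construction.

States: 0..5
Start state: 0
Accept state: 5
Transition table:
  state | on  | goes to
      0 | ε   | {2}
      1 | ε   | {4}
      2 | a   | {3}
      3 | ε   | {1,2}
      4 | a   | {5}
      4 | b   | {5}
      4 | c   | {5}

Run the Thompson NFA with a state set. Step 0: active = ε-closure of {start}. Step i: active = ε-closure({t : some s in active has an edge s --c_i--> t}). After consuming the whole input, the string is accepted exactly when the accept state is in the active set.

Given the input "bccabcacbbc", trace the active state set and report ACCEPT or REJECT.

S₀ = ε-closure({0}) = {0,2}
'b' @ 1: {}  — state set empty
rest 'ccabcacbbc' ignored (set empty)
final: {}; accept 5 not in set

Answer: REJECT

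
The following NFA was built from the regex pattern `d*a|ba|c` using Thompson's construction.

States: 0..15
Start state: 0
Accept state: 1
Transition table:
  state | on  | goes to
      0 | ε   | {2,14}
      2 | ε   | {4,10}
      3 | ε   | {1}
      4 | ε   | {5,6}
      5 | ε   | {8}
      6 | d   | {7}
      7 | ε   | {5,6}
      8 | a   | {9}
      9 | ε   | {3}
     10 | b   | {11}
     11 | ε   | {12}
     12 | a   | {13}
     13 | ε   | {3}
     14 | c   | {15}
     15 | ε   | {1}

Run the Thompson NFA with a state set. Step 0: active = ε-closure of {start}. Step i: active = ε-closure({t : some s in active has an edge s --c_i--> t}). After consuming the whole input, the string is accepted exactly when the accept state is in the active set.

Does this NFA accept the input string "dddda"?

Answer: ACCEPT

Steps:
S₀ = ε-closure({0}) = {0,2,4,5,6,8,10,14}
'd' @ 1: {5,6,7,8}
'd' @ 2: {5,6,7,8}
'd' @ 3: {5,6,7,8}
'd' @ 4: {5,6,7,8}
'a' @ 5: {1,3,9}  [accepting]
final: {1,3,9}; accept 1 in set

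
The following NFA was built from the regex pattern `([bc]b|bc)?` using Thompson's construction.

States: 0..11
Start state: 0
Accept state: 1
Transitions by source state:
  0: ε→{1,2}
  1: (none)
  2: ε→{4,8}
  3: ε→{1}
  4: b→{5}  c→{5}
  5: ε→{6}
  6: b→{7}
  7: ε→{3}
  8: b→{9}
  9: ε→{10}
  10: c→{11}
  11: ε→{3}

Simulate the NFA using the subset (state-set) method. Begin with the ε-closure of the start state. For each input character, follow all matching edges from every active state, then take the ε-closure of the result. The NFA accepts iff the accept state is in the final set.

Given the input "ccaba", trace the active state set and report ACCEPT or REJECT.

start: ε-closure({0}) = {0,1,2,4,8}
'c' @ 1: {5,6}
'c' @ 2: {}  — no active states
rest 'aba' ignored (set empty)
after full input: {}  (accept=1 not in)

Answer: REJECT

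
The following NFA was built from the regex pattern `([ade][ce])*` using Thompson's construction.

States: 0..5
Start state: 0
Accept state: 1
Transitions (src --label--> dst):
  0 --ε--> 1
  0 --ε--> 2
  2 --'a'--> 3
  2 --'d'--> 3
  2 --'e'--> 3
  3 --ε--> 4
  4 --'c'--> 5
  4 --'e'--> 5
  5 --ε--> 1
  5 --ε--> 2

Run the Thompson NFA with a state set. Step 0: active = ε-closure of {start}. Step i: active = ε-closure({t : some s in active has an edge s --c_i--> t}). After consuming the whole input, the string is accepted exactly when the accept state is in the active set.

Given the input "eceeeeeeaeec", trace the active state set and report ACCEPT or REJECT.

Answer: ACCEPT

Steps:
start: ε-closure({0}) = {0,1,2}
'e' @ 1: {3,4}
'c' @ 2: {1,2,5}  [accepting]
'e' @ 3: {3,4}
'e' @ 4: {1,2,5}  [accepting]
'e' @ 5: {3,4}
'e' @ 6: {1,2,5}  [accepting]
'e' @ 7: {3,4}
'e' @ 8: {1,2,5}  [accepting]
'a' @ 9: {3,4}
'e' @ 10: {1,2,5}  [accepting]
'e' @ 11: {3,4}
'c' @ 12: {1,2,5}  [accepting]
final: {1,2,5}; accept 1 in set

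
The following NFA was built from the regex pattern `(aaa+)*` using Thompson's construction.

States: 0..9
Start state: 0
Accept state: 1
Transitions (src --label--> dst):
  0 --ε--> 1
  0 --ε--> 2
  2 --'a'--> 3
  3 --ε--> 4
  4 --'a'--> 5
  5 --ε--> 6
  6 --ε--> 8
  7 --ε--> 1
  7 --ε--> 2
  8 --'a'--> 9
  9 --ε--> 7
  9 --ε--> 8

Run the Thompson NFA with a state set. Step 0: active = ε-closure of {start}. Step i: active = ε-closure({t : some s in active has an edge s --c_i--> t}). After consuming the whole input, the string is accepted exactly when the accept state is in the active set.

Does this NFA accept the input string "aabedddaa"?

S₀ = ε-closure({0}) = {0,1,2}
'a' @ 1: {3,4}
'a' @ 2: {5,6,8}
'b' @ 3: {}  — state set empty
rest 'edddaa' ignored (set empty)
after full input: {}  (accept=1 not in)

Answer: REJECT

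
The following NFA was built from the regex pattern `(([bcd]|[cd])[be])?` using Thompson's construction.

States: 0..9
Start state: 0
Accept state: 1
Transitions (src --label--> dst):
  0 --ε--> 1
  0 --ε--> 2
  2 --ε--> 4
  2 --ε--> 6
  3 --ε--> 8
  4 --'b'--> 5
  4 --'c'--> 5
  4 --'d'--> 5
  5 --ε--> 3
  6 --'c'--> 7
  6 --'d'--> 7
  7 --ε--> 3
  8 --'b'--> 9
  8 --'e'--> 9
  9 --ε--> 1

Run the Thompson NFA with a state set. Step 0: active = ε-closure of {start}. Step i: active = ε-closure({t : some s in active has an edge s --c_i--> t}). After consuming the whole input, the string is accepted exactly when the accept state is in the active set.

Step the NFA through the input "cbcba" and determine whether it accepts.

initial (ε-close {0}): {0,1,2,4,6}
'c' @ 1: {3,5,7,8}
'b' @ 2: {1,9}  [accepting]
'c' @ 3: {}  — no active states
rest 'ba' ignored (set empty)
end set {} — state 1 not in

Answer: REJECT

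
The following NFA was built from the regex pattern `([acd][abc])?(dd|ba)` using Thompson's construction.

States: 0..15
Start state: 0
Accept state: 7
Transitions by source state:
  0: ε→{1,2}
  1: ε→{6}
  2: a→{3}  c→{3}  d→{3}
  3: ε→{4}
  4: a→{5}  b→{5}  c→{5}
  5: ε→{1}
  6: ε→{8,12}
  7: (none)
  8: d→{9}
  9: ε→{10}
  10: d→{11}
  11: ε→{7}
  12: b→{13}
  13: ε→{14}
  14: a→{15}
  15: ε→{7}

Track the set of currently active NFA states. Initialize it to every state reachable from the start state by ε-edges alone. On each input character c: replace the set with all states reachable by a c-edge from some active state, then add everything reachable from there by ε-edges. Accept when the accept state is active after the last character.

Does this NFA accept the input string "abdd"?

start: ε-closure({0}) = {0,1,2,6,8,12}
'a' @ 1: {3,4}
'b' @ 2: {1,5,6,8,12}
'd' @ 3: {9,10}
'd' @ 4: {7,11}  (accept∈set)
after full input: {7,11}  (accept=7 in)

Answer: ACCEPT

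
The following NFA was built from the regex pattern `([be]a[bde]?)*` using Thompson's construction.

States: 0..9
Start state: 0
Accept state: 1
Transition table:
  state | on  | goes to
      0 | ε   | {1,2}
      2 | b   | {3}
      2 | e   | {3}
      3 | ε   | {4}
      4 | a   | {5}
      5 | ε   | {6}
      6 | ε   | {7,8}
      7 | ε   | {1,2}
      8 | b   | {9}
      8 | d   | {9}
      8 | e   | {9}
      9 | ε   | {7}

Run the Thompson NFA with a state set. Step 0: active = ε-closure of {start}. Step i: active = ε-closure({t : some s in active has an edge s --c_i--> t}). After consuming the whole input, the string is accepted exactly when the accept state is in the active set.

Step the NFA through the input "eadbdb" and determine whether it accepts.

initial (ε-close {0}): {0,1,2}
'e' @ 1: {3,4}
'a' @ 2: {1,2,5,6,7,8}  ✓accept
'd' @ 3: {1,2,7,9}  ✓accept
'b' @ 4: {3,4}
'd' @ 5: {}  — dead — no transitions
rest 'b' ignored (set empty)
final: {}; accept 1 not in set

Answer: REJECT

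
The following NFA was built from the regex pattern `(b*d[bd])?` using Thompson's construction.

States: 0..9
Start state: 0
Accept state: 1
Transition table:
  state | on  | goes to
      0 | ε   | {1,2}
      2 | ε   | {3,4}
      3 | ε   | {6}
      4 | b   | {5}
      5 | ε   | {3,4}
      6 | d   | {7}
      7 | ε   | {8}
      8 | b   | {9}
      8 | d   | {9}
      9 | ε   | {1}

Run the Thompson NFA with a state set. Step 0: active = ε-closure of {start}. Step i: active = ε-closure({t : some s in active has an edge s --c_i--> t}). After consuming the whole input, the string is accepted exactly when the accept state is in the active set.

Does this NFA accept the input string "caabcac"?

start: ε-closure({0}) = {0,1,2,3,4,6}
'c' @ 1: {}  — dead — no transitions
rest 'aabcac' ignored (set empty)
after full input: {}  (accept=1 not in)

Answer: REJECT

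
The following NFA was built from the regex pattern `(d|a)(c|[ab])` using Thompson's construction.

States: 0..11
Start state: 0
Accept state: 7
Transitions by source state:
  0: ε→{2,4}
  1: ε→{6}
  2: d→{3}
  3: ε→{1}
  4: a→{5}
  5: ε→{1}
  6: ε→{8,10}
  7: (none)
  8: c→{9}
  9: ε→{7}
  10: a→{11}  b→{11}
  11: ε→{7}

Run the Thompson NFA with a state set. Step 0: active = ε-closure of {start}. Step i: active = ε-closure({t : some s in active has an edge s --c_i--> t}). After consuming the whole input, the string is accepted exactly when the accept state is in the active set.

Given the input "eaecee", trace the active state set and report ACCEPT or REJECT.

Answer: REJECT

Derivation:
initial (ε-close {0}): {0,2,4}
'e' @ 1: {}  — state set empty
rest 'aecee' ignored (set empty)
after full input: {}  (accept=7 not in)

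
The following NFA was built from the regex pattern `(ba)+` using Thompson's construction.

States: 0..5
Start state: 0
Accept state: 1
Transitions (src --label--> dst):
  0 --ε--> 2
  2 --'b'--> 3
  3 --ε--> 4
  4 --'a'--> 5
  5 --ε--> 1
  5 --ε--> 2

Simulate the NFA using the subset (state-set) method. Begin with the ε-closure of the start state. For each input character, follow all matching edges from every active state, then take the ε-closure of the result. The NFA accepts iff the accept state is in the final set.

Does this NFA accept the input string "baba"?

start: ε-closure({0}) = {0,2}
'b' @ 1: {3,4}
'a' @ 2: {1,2,5}  [accepting]
'b' @ 3: {3,4}
'a' @ 4: {1,2,5}  [accepting]
final: {1,2,5}; accept 1 in set

Answer: ACCEPT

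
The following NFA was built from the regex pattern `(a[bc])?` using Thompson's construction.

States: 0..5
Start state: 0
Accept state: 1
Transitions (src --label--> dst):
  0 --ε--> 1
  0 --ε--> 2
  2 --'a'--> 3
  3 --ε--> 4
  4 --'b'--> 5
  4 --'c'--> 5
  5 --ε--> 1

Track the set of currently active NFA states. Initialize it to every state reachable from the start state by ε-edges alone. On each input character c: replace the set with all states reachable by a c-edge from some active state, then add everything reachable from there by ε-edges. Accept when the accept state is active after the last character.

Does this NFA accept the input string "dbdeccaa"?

Answer: REJECT

Steps:
S₀ = ε-closure({0}) = {0,1,2}
'd' @ 1: {}  — no active states
rest 'bdeccaa' ignored (set empty)
final: {}; accept 1 not in set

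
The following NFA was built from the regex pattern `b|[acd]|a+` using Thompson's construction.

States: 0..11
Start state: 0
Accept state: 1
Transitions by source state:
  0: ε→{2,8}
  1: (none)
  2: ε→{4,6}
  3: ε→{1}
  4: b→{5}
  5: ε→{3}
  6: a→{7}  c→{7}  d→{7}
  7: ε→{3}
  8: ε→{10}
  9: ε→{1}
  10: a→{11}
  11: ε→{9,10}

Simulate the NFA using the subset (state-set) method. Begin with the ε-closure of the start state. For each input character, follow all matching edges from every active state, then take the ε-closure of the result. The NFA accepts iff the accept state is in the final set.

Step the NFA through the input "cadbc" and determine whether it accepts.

start: ε-closure({0}) = {0,2,4,6,8,10}
'c' @ 1: {1,3,7}  (accept∈set)
'a' @ 2: {}  — state set empty
rest 'dbc' ignored (set empty)
end set {} — state 1 not in

Answer: REJECT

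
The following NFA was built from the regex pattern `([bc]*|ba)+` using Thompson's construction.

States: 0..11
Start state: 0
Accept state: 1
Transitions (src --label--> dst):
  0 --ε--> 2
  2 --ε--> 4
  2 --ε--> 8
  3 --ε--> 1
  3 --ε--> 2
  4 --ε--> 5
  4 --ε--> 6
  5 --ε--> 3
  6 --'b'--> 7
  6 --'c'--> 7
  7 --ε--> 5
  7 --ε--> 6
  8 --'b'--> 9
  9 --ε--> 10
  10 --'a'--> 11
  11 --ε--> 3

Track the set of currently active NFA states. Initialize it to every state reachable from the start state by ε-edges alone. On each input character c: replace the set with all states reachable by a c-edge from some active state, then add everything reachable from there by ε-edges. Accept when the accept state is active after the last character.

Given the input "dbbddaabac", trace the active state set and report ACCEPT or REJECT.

initial (ε-close {0}): {0,1,2,3,4,5,6,8}
'd' @ 1: {}  — dead — no transitions
rest 'bbddaabac' ignored (set empty)
after full input: {}  (accept=1 not in)

Answer: REJECT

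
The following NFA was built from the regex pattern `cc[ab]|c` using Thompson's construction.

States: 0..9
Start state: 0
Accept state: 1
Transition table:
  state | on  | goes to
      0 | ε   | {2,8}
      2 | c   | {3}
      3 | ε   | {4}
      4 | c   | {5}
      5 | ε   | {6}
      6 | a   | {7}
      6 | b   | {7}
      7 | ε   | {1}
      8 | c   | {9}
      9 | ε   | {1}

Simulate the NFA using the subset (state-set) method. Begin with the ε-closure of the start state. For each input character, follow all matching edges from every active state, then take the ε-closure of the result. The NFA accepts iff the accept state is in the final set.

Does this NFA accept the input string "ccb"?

Answer: ACCEPT

Derivation:
start: ε-closure({0}) = {0,2,8}
'c' @ 1: {1,3,4,9}  ✓accept
'c' @ 2: {5,6}
'b' @ 3: {1,7}  ✓accept
end set {1,7} — state 1 in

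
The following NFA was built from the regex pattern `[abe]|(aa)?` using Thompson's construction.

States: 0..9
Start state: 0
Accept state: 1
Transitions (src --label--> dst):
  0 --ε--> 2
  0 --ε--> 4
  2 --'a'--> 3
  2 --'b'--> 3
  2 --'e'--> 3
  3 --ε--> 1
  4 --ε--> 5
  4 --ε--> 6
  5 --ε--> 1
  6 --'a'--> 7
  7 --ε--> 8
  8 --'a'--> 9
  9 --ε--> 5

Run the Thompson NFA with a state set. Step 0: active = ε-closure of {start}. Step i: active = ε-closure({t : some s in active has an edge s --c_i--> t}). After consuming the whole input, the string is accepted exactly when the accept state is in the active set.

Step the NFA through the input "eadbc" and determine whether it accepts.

Answer: REJECT

Derivation:
S₀ = ε-closure({0}) = {0,1,2,4,5,6}
'e' @ 1: {1,3}  ✓accept
'a' @ 2: {}  — no active states
rest 'dbc' ignored (set empty)
end set {} — state 1 not in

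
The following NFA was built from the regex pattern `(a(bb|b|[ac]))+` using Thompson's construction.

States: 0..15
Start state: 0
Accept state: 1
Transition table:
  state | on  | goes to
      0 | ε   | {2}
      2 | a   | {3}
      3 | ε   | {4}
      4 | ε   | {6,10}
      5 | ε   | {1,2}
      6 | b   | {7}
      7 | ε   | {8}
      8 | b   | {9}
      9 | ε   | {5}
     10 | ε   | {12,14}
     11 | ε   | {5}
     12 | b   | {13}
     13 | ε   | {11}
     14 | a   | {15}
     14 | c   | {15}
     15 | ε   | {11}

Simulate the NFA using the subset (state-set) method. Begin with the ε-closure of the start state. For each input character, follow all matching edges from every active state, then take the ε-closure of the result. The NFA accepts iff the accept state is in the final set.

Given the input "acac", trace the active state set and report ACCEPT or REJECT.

Answer: ACCEPT

Derivation:
S₀ = ε-closure({0}) = {0,2}
'a' @ 1: {3,4,6,10,12,14}
'c' @ 2: {1,2,5,11,15}  ✓accept
'a' @ 3: {3,4,6,10,12,14}
'c' @ 4: {1,2,5,11,15}  ✓accept
end set {1,2,5,11,15} — state 1 in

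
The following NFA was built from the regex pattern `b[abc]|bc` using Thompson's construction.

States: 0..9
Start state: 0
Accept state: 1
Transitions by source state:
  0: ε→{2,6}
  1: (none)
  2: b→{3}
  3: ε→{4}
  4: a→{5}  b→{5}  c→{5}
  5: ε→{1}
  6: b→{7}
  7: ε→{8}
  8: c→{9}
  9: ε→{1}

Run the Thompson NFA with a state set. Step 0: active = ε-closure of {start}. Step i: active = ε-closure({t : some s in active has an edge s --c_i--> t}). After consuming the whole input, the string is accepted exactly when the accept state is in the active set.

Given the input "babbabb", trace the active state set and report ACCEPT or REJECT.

initial (ε-close {0}): {0,2,6}
'b' @ 1: {3,4,7,8}
'a' @ 2: {1,5}  ✓accept
'b' @ 3: {}  — state set empty
rest 'babb' ignored (set empty)
final: {}; accept 1 not in set

Answer: REJECT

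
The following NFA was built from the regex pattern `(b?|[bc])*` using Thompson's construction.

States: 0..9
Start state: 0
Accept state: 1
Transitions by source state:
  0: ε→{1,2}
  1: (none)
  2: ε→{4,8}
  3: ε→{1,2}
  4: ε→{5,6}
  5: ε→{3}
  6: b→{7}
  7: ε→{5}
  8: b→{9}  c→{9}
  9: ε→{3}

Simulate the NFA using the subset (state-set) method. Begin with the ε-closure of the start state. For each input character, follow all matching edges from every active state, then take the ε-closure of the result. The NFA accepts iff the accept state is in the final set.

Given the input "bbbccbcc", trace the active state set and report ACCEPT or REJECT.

Answer: ACCEPT

Steps:
start: ε-closure({0}) = {0,1,2,3,4,5,6,8}
'b' @ 1: {1,2,3,4,5,6,7,8,9}  ✓accept
'b' @ 2: {1,2,3,4,5,6,7,8,9}  ✓accept
'b' @ 3: {1,2,3,4,5,6,7,8,9}  ✓accept
'c' @ 4: {1,2,3,4,5,6,8,9}  ✓accept
'c' @ 5: {1,2,3,4,5,6,8,9}  ✓accept
'b' @ 6: {1,2,3,4,5,6,7,8,9}  ✓accept
'c' @ 7: {1,2,3,4,5,6,8,9}  ✓accept
'c' @ 8: {1,2,3,4,5,6,8,9}  ✓accept
after full input: {1,2,3,4,5,6,8,9}  (accept=1 in)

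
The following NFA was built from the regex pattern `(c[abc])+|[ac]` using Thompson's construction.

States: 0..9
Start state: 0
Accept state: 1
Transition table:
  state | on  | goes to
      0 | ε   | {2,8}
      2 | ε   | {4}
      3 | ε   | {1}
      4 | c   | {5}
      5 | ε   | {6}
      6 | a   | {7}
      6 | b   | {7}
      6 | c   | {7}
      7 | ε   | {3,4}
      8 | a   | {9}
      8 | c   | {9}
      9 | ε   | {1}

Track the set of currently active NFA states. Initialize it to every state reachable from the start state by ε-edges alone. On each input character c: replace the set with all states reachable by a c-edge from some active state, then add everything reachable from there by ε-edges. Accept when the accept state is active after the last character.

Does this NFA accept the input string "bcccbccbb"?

Answer: REJECT

Derivation:
S₀ = ε-closure({0}) = {0,2,4,8}
'b' @ 1: {}  — no active states
rest 'cccbccbb' ignored (set empty)
after full input: {}  (accept=1 not in)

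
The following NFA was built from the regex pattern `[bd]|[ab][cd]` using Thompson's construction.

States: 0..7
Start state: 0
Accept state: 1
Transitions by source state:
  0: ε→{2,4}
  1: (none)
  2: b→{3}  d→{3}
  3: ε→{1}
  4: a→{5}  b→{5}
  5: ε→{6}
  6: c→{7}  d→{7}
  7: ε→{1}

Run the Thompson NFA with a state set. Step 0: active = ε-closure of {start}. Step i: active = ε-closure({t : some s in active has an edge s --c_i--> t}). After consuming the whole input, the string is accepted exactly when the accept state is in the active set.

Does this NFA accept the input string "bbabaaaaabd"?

S₀ = ε-closure({0}) = {0,2,4}
'b' @ 1: {1,3,5,6}  ✓accept
'b' @ 2: {}  — no active states
rest 'abaaaaabd' ignored (set empty)
end set {} — state 1 not in

Answer: REJECT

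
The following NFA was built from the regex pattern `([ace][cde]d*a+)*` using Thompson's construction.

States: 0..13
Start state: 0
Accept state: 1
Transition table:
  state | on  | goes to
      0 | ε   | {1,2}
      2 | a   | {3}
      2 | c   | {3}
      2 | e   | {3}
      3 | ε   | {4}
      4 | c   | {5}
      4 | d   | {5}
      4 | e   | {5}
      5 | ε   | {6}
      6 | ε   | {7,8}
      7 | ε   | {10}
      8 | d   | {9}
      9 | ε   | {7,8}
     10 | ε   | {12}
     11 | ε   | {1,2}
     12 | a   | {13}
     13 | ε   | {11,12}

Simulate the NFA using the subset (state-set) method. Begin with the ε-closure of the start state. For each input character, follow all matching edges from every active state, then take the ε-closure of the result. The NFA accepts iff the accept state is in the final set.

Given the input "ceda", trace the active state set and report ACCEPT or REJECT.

initial (ε-close {0}): {0,1,2}
'c' @ 1: {3,4}
'e' @ 2: {5,6,7,8,10,12}
'd' @ 3: {7,8,9,10,12}
'a' @ 4: {1,2,11,12,13}  (accept∈set)
after full input: {1,2,11,12,13}  (accept=1 in)

Answer: ACCEPT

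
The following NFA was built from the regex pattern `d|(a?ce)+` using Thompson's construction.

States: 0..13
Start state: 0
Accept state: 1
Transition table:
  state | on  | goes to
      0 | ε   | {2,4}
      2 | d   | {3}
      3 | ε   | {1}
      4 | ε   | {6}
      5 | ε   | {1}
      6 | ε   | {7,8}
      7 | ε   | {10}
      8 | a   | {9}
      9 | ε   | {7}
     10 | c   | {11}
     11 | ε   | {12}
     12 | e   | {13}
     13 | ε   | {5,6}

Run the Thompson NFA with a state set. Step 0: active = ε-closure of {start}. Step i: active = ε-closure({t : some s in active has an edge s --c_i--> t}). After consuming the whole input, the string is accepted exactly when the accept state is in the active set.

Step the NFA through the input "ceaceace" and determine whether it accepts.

Answer: ACCEPT

Trace:
S₀ = ε-closure({0}) = {0,2,4,6,7,8,10}
'c' @ 1: {11,12}
'e' @ 2: {1,5,6,7,8,10,13}  (accept∈set)
'a' @ 3: {7,9,10}
'c' @ 4: {11,12}
'e' @ 5: {1,5,6,7,8,10,13}  (accept∈set)
'a' @ 6: {7,9,10}
'c' @ 7: {11,12}
'e' @ 8: {1,5,6,7,8,10,13}  (accept∈set)
final: {1,5,6,7,8,10,13}; accept 1 in set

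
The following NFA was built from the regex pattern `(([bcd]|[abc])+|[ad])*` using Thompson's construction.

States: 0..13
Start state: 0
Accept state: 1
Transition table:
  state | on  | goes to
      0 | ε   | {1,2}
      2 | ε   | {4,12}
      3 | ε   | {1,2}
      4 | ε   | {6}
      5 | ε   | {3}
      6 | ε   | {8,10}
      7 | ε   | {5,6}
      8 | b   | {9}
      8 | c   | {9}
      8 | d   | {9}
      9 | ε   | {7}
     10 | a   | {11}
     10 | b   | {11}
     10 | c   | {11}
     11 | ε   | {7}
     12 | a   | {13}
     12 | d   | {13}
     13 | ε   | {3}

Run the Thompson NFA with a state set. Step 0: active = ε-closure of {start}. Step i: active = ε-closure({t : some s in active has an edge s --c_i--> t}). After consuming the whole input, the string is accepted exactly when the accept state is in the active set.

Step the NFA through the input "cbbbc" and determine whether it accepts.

Answer: ACCEPT

Steps:
S₀ = ε-closure({0}) = {0,1,2,4,6,8,10,12}
'c' @ 1: {1,2,3,4,5,6,7,8,9,10,11,12}  [accepting]
'b' @ 2: {1,2,3,4,5,6,7,8,9,10,11,12}  [accepting]
'b' @ 3: {1,2,3,4,5,6,7,8,9,10,11,12}  [accepting]
'b' @ 4: {1,2,3,4,5,6,7,8,9,10,11,12}  [accepting]
'c' @ 5: {1,2,3,4,5,6,7,8,9,10,11,12}  [accepting]
end set {1,2,3,4,5,6,7,8,9,10,11,12} — state 1 in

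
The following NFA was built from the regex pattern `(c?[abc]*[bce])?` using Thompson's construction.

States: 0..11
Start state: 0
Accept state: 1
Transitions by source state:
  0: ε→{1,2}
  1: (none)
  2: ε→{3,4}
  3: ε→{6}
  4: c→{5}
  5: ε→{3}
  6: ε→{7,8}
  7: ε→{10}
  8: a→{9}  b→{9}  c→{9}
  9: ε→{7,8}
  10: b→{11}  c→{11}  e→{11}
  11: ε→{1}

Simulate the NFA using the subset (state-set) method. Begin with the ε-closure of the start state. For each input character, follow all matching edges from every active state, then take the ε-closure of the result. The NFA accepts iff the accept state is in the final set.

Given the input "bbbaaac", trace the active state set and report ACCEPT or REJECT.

start: ε-closure({0}) = {0,1,2,3,4,6,7,8,10}
'b' @ 1: {1,7,8,9,10,11}  [accepting]
'b' @ 2: {1,7,8,9,10,11}  [accepting]
'b' @ 3: {1,7,8,9,10,11}  [accepting]
'a' @ 4: {7,8,9,10}
'a' @ 5: {7,8,9,10}
'a' @ 6: {7,8,9,10}
'c' @ 7: {1,7,8,9,10,11}  [accepting]
final: {1,7,8,9,10,11}; accept 1 in set

Answer: ACCEPT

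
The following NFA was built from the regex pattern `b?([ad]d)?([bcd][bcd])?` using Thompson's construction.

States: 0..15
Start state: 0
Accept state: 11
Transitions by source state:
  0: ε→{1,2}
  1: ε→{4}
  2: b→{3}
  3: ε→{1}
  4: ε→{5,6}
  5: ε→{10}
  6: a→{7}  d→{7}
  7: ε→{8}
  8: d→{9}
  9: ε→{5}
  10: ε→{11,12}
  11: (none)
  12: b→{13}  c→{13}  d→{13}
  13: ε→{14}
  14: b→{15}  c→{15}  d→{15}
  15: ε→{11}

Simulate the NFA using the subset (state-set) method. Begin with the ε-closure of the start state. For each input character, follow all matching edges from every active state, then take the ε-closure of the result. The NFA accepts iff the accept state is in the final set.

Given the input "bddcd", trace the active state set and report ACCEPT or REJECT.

Answer: ACCEPT

Derivation:
initial (ε-close {0}): {0,1,2,4,5,6,10,11,12}
'b' @ 1: {1,3,4,5,6,10,11,12,13,14}  ✓accept
'd' @ 2: {7,8,11,13,14,15}  ✓accept
'd' @ 3: {5,9,10,11,12,15}  ✓accept
'c' @ 4: {13,14}
'd' @ 5: {11,15}  ✓accept
end set {11,15} — state 11 in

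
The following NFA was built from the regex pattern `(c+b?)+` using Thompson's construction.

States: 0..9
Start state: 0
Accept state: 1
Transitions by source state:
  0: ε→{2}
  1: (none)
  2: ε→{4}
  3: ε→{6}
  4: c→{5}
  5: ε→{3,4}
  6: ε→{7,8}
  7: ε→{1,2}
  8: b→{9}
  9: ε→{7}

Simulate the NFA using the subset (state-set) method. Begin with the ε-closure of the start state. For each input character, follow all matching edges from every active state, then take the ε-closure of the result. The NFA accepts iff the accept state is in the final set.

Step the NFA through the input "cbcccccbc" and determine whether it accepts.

Answer: ACCEPT

Trace:
initial (ε-close {0}): {0,2,4}
'c' @ 1: {1,2,3,4,5,6,7,8}  [accepting]
'b' @ 2: {1,2,4,7,9}  [accepting]
'c' @ 3: {1,2,3,4,5,6,7,8}  [accepting]
'c' @ 4: {1,2,3,4,5,6,7,8}  [accepting]
'c' @ 5: {1,2,3,4,5,6,7,8}  [accepting]
'c' @ 6: {1,2,3,4,5,6,7,8}  [accepting]
'c' @ 7: {1,2,3,4,5,6,7,8}  [accepting]
'b' @ 8: {1,2,4,7,9}  [accepting]
'c' @ 9: {1,2,3,4,5,6,7,8}  [accepting]
after full input: {1,2,3,4,5,6,7,8}  (accept=1 in)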